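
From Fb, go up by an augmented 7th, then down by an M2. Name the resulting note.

An augmented seventh up from Fb is E (letter E, 12 semitones up).
A major second down from E is D (letter D, 2 semitones down).

D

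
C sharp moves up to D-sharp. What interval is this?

major second

Counting letters C–D gives a second.
C#→D# = 2 semitones, exactly the major second.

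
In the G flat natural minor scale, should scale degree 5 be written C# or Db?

Each scale degree takes a distinct letter name. Degree 5 of a scale on G must use the letter D.
Db and C# are enharmonically the same pitch, but only Db uses the letter D, so it is the correct spelling here.

Db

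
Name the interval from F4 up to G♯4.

The letter names run F→G, a span of 1 letter step, so the interval is some kind of second.
F to G# is 3 semitones. A major second is 2, so 3 makes it augmented.

augmented second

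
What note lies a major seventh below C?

Db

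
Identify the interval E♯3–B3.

diminished fifth

Counting letters E–F–G–A–B gives a fifth.
E#→B = 6 semitones, 1 narrower than the perfect fifth (7), so diminished.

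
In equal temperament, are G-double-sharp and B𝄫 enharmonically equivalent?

G## = pitch class 9 and Bbb = pitch class 9 — the same pitch class, so they are enharmonic equivalents.

Yes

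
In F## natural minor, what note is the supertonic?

G##

Degree 2 takes the letter 1 step above F, which is G.
In natural minor, degree 2 sits 2 semitones above the tonic. F## + 2 semitones is pitch class 9, spelled on G as G##.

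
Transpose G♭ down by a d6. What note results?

G down a major sixth is Bb, so the target letter is B.
From Gb, a diminished sixth is 7 semitones down: B.

B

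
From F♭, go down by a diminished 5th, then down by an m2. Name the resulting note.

A

A diminished fifth down from Fb is Bb (letter B, 6 semitones down).
A minor second down from Bb is A (letter A, 1 semitone down).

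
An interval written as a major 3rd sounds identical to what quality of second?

A major third spans 4 semitones.
A second spanning 4 semitones is doubly augmented (the major second is 2).

doubly augmented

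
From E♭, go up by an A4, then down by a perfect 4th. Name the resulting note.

E

An augmented fourth up from Eb is A (letter A, 6 semitones up).
A perfect fourth down from A is E (letter E, 5 semitones down).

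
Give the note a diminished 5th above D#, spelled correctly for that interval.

A fifth above D lands on the letter A.
A diminished fifth spans 6 semitones, so D# moves to pitch class 9. On the letter A that is A.

A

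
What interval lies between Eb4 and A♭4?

The letter names run E→A, a span of 3 letter steps, so the interval is some kind of fourth.
Eb to Ab is 5 semitones. A perfect fourth is 5, so 5 makes it perfect.

perfect fourth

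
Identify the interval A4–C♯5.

Counting letters A–B–C gives a third.
A→C# = 4 semitones, exactly the major third.

major third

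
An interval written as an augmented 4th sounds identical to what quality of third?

doubly augmented

An augmented fourth spans 6 semitones.
A third spanning 6 semitones is doubly augmented (the major third is 4).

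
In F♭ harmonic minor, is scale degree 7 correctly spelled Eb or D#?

Eb

Each scale degree takes a distinct letter name. Degree 7 of a scale on F must use the letter E.
Eb and D# are enharmonically the same pitch, but only Eb uses the letter E, so it is the correct spelling here.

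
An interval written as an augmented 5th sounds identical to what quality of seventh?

doubly diminished

An augmented fifth spans 8 semitones.
A seventh spanning 8 semitones is doubly diminished (the major seventh is 11).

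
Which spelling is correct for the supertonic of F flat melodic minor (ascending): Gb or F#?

Gb

Each scale degree takes a distinct letter name. Degree 2 of a scale on F must use the letter G.
Gb and F# are enharmonically the same pitch, but only Gb uses the letter G, so it is the correct spelling here.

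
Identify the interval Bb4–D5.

major third

Counting letters B–C–D gives a third.
Bb→D = 4 semitones, exactly the major third.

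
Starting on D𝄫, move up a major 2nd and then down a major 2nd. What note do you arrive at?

Dbb

A major second up from Dbb is Ebb (letter E, 2 semitones up).
A major second down from Ebb is Dbb (letter D, 2 semitones down).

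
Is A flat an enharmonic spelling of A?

No

Two spellings are enharmonically equivalent only if they share a pitch class.
Here Ab → 8, A → 9; 8 ≠ 9, so they are not.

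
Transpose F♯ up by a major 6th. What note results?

D#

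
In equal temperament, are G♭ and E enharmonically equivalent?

No

Gb is pitch class 6; E is pitch class 4.
The pitch classes differ (6 vs. 4), so they are not enharmonic equivalents.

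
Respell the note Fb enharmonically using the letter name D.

Fb is pitch class 4. The letter D alone is pitch class 2.
To reach pitch class 4 from D requires an offset of +2 semitones, i.e. double sharp: D##.

D##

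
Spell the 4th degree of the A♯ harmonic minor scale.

Degree 4 takes the letter 3 steps above A, which is D.
In harmonic minor, degree 4 sits 5 semitones above the tonic. A# + 5 semitones is pitch class 3, spelled on D as D#.

D#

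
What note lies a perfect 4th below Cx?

C down a perfect fourth is G, so the target letter is G.
From C##, a perfect fourth is 5 semitones down: G##.

G##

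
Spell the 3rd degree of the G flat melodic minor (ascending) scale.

Bbb

Degree 3 takes the letter 2 steps above G, which is B.
In melodic minor (ascending), degree 3 sits 3 semitones above the tonic. Gb + 3 semitones is pitch class 9, spelled on B as Bbb.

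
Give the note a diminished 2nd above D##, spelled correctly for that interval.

D up a major second is E, so the target letter is E.
From D##, a diminished second is 0 semitones up: E.

E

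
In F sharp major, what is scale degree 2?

The F# major scale runs F# G# A# B C# D# E#.
Degree 2 is G#.

G#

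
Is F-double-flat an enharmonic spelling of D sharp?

Fbb is pitch class 3; D# is pitch class 3.
All spellings map to pitch class 3, so they are enharmonically equivalent.

Yes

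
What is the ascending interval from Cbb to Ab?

Counting letters C–D–E–F–G–A gives a sixth.
Cbb→Ab = 10 semitones, 1 wider than the major sixth (9), so augmented.

augmented sixth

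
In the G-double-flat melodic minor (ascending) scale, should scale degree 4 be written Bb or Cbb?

Each scale degree takes a distinct letter name. Degree 4 of a scale on G must use the letter C.
Cbb and Bb are enharmonically the same pitch, but only Cbb uses the letter C, so it is the correct spelling here.

Cbb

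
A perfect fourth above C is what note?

F

C up a perfect fourth is F, so the target letter is F.
From C, a perfect fourth is 5 semitones up: F.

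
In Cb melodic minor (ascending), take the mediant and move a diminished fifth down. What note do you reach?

The mediant of Cb melodic minor (ascending) is Ebb.
A diminished fifth (6 semitones) below Ebb lands on the letter A, giving Ab.

Ab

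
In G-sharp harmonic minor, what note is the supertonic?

Degree 2 takes the letter 1 step above G, which is A.
In harmonic minor, degree 2 sits 2 semitones above the tonic. G# + 2 semitones is pitch class 10, spelled on A as A#.

A#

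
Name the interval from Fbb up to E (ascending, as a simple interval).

Counting letters F–G–A–B–C–D–E gives a seventh.
Fbb→E = 13 semitones, 2 wider than the major seventh (11), so doubly augmented.

doubly augmented seventh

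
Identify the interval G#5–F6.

diminished seventh

The letter names run G→F, a span of 6 letter steps, so the interval is some kind of seventh.
G# to F is 9 semitones. A major seventh is 11, so 9 makes it diminished.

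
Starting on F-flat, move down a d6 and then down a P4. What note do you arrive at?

A diminished sixth down from Fb is A (letter A, 7 semitones down).
A perfect fourth down from A is E (letter E, 5 semitones down).

E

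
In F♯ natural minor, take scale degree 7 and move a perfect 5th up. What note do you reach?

B

Scale degree 7 of F# natural minor is E.
A perfect fifth (7 semitones) above E lands on the letter B, giving B.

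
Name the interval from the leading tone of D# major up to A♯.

minor sixth

The leading tone of D# major is C##.
C## up to A#: letters C→A make it a sixth; 8 semitones makes it minor.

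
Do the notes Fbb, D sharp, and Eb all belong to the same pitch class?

Yes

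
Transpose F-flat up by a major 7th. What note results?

Eb

A seventh above F lands on the letter E.
A major seventh spans 11 semitones, so Fb moves to pitch class 3. On the letter E that is Eb.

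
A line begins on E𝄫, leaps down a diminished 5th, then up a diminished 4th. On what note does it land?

A diminished fifth down from Ebb is Ab (letter A, 6 semitones down).
A diminished fourth up from Ab is Dbb (letter D, 4 semitones up).

Dbb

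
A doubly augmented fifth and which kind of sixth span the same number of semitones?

major

A doubly augmented fifth spans 9 semitones.
A sixth spanning 9 semitones is major (the major sixth is 9).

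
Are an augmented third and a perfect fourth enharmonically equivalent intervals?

Yes

An augmented third spans 5 semitones; a perfect fourth spans 5.
They are enharmonically equivalent.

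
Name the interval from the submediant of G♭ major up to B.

augmented fifth

The submediant of Gb major is Eb.
Eb up to B: letters E→B make it a fifth; 8 semitones makes it augmented.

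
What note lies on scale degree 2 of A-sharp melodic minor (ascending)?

The A# melodic minor (ascending) scale runs A# B# C# D# E# F## G##.
Degree 2 is B#.

B#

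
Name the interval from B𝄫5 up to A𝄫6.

Counting letters B–C–D–E–F–G–A gives a seventh.
Bbb→Abb = 10 semitones, 1 narrower than the major seventh (11), so minor.

minor seventh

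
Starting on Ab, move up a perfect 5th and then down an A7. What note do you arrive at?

Fbb

A perfect fifth up from Ab is Eb (letter E, 7 semitones up).
An augmented seventh down from Eb is Fbb (letter F, 12 semitones down).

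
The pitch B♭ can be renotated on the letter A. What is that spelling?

A#

Bb is pitch class 10. The letter A alone is pitch class 9.
To reach pitch class 10 from A requires an offset of +1 semitone, i.e. sharp: A#.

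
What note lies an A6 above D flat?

B

D up a major sixth is B, so the target letter is B.
From Db, an augmented sixth is 10 semitones up: B.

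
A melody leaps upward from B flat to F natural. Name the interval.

perfect fifth

The letter names run B→F, a span of 4 letter steps, so the interval is some kind of fifth.
Bb to F is 7 semitones. A perfect fifth is 7, so 7 makes it perfect.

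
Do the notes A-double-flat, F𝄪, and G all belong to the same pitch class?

Yes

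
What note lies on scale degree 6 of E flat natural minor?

The Eb natural minor scale runs Eb F Gb Ab Bb Cb Db.
Degree 6 is Cb.

Cb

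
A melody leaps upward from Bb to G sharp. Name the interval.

augmented sixth

The letter names run B→G, a span of 5 letter steps, so the interval is some kind of sixth.
Bb to G# is 10 semitones. A major sixth is 9, so 10 makes it augmented.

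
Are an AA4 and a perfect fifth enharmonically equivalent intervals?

Yes

A doubly augmented fourth spans 7 semitones; a perfect fifth spans 7.
They are enharmonically equivalent.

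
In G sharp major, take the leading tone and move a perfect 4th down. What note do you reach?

C##

The leading tone of G# major is F##.
A perfect fourth (5 semitones) below F## lands on the letter C, giving C##.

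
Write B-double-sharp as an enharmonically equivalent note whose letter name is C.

C#

B## is pitch class 1. The letter C alone is pitch class 0.
To reach pitch class 1 from C requires an offset of +1 semitone, i.e. sharp: C#.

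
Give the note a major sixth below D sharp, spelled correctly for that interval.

F#

D down a major sixth is F, so the target letter is F.
From D#, a major sixth is 9 semitones down: F#.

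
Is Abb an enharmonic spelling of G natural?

Abb is pitch class 7; G is pitch class 7.
All spellings map to pitch class 7, so they are enharmonically equivalent.

Yes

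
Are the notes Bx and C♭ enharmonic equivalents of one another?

No

Two spellings are enharmonically equivalent only if they share a pitch class.
Here B## → 1, Cb → 11; 1 ≠ 11, so they are not.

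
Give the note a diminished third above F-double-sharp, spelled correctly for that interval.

A

A third above F lands on the letter A.
A diminished third spans 2 semitones, so F## moves to pitch class 9. On the letter A that is A.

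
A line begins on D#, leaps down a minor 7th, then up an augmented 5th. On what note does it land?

A minor seventh down from D# is E# (letter E, 10 semitones down).
An augmented fifth up from E# is B## (letter B, 8 semitones up).

B##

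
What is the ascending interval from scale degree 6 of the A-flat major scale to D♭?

Scale degree 6 of Ab major is F.
F up to Db: letters F→D make it a sixth; 8 semitones makes it minor.

minor sixth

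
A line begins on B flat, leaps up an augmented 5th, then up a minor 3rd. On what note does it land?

A

An augmented fifth up from Bb is F# (letter F, 8 semitones up).
A minor third up from F# is A (letter A, 3 semitones up).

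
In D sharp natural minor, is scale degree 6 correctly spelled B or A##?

B

Each scale degree takes a distinct letter name. Degree 6 of a scale on D must use the letter B.
B and A## are enharmonically the same pitch, but only B uses the letter B, so it is the correct spelling here.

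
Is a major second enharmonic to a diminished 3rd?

Yes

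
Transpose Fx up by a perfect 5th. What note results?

C##

A fifth above F lands on the letter C.
A perfect fifth spans 7 semitones, so F## moves to pitch class 2. On the letter C that is C##.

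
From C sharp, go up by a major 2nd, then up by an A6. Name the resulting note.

A major second up from C# is D# (letter D, 2 semitones up).
An augmented sixth up from D# is B## (letter B, 10 semitones up).

B##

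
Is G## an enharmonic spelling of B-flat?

No

Two spellings are enharmonically equivalent only if they share a pitch class.
Here G## → 9, Bb → 10; 9 ≠ 10, so they are not.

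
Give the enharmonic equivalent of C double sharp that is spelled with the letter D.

D

C## is pitch class 2. The letter D alone is pitch class 2.
Pitch class 2 on D needs no accidental: D.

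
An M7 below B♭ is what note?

B down a major seventh is C, so the target letter is C.
From Bb, a major seventh is 11 semitones down: Cb.

Cb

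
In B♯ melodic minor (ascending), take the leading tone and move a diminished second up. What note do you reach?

The leading tone of B# melodic minor (ascending) is A##.
A diminished second (0 semitones) above A## lands on the letter B, giving B.

B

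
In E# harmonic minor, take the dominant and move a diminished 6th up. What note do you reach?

G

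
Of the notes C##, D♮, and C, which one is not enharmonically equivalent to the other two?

In 12-tone equal temperament, enharmonic equivalents share a pitch class. C## is pitch class 2; D is pitch class 2; C is pitch class 0.
C## and D share pitch class 2, while C is pitch class 0.

C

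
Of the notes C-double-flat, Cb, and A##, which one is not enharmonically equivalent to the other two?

In 12-tone equal temperament, enharmonic equivalents share a pitch class. Cbb is pitch class 10; Cb is pitch class 11; A## is pitch class 11.
Cb and A## share pitch class 11, while Cbb is pitch class 10.

Cbb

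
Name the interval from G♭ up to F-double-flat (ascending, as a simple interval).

diminished seventh

Counting letters G–A–B–C–D–E–F gives a seventh.
Gb→Fbb = 9 semitones, 2 narrower than the major seventh (11), so diminished.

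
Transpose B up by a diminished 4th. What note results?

Eb

A fourth above B lands on the letter E.
A diminished fourth spans 4 semitones, so B moves to pitch class 3. On the letter E that is Eb.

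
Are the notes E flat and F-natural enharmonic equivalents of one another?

No

Eb is pitch class 3; F is pitch class 5.
The pitch classes differ (3 vs. 5), so they are not enharmonic equivalents.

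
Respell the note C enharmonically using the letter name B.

C is pitch class 0. The letter B alone is pitch class 11.
To reach pitch class 0 from B requires an offset of +1 semitone, i.e. sharp: B#.

B#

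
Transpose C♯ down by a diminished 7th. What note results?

D##

C down a major seventh is Db, so the target letter is D.
From C#, a diminished seventh is 9 semitones down: D##.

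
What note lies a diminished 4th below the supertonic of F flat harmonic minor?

D

The supertonic of Fb harmonic minor is Gb.
A diminished fourth (4 semitones) below Gb lands on the letter D, giving D.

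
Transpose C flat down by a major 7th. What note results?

Dbb

A seventh below C lands on the letter D.
A major seventh spans 11 semitones, so Cb moves to pitch class 0. On the letter D that is Dbb.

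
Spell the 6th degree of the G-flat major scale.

Eb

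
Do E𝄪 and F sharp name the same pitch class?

Yes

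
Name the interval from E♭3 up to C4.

The letter names run E→C, a span of 5 letter steps, so the interval is some kind of sixth.
Eb to C is 9 semitones. A major sixth is 9, so 9 makes it major.

major sixth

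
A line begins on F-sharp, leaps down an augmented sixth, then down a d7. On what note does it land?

An augmented sixth down from F# is Ab (letter A, 10 semitones down).
A diminished seventh down from Ab is B (letter B, 9 semitones down).

B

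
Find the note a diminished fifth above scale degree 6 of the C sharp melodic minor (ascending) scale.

E

Scale degree 6 of C# melodic minor (ascending) is A#.
A diminished fifth (6 semitones) above A# lands on the letter E, giving E.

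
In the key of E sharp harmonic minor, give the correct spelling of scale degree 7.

The E# harmonic minor scale runs E# F## G# A# B# C# D##.
Degree 7 is D##.

D##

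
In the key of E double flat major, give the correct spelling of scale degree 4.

Abb

Degree 4 takes the letter 3 steps above E, which is A.
In major, degree 4 sits 5 semitones above the tonic. Ebb + 5 semitones is pitch class 7, spelled on A as Abb.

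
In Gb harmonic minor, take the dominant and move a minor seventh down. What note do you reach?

Eb

The dominant of Gb harmonic minor is Db.
A minor seventh (10 semitones) below Db lands on the letter E, giving Eb.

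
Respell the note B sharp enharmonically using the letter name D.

Dbb

Plain D sits 2 semitones above B#, so on the letter D the same pitch needs a double flat: Dbb.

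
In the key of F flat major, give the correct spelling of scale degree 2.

Gb

The Fb major scale runs Fb Gb Ab Bbb Cb Db Eb.
Degree 2 is Gb.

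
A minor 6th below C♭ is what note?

A sixth below C lands on the letter E.
A minor sixth spans 8 semitones, so Cb moves to pitch class 3. On the letter E that is Eb.

Eb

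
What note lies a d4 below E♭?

E down a perfect fourth is B, so the target letter is B.
From Eb, a diminished fourth is 4 semitones down: B.

B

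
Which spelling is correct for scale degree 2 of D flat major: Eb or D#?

Eb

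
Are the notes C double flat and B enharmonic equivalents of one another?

Cbb is pitch class 10; B is pitch class 11.
The pitch classes differ (10 vs. 11), so they are not enharmonic equivalents.

No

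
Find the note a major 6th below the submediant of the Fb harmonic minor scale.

Fbb

The submediant of Fb harmonic minor is Dbb.
A major sixth (9 semitones) below Dbb lands on the letter F, giving Fbb.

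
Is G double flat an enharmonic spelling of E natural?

Two spellings are enharmonically equivalent only if they share a pitch class.
Here Gbb → 5, E → 4; 4 ≠ 5, so they are not.

No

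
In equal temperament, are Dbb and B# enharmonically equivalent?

Dbb = pitch class 0 and B# = pitch class 0 — the same pitch class, so they are enharmonic equivalents.

Yes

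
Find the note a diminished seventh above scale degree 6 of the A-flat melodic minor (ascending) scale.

Scale degree 6 of Ab melodic minor (ascending) is F.
A diminished seventh (9 semitones) above F lands on the letter E, giving Ebb.

Ebb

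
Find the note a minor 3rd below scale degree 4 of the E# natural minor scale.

Scale degree 4 of E# natural minor is A#.
A minor third (3 semitones) below A# lands on the letter F, giving F##.

F##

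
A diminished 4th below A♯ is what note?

A fourth below A lands on the letter E.
A diminished fourth spans 4 semitones, so A# moves to pitch class 6. On the letter E that is E##.

E##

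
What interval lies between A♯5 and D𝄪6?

augmented fourth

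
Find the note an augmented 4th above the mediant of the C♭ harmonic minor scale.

The mediant of Cb harmonic minor is Ebb.
An augmented fourth (6 semitones) above Ebb lands on the letter A, giving Ab.

Ab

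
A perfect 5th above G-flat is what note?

Db

G up a perfect fifth is D, so the target letter is D.
From Gb, a perfect fifth is 7 semitones up: Db.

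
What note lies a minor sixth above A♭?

Fb

A up a major sixth is F#, so the target letter is F.
From Ab, a minor sixth is 8 semitones up: Fb.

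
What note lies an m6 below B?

D#

B down a major sixth is D, so the target letter is D.
From B, a minor sixth is 8 semitones down: D#.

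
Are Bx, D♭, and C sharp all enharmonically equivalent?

Yes

B## = pitch class 1 and Db = pitch class 1 and C# = pitch class 1 — the same pitch class, so they are enharmonic equivalents.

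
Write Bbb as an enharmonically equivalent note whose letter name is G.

G##

Plain G sits 2 semitones below Bbb, so on the letter G the same pitch needs a double sharp: G##.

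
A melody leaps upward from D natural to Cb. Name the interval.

The letter names run D→C, a span of 6 letter steps, so the interval is some kind of seventh.
D to Cb is 9 semitones. A major seventh is 11, so 9 makes it diminished.

diminished seventh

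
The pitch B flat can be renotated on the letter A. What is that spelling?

A#

Plain A sits 1 semitone below Bb, so on the letter A the same pitch needs a sharp: A#.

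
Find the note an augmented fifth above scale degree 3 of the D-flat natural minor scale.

Scale degree 3 of Db natural minor is Fb.
An augmented fifth (8 semitones) above Fb lands on the letter C, giving C.

C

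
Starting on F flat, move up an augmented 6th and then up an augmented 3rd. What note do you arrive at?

F##

An augmented sixth up from Fb is D (letter D, 10 semitones up).
An augmented third up from D is F## (letter F, 5 semitones up).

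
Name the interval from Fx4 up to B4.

Counting letters F–G–A–B gives a fourth.
F##→B = 4 semitones, 1 narrower than the perfect fourth (5), so diminished.

diminished fourth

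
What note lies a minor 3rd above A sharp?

A up a major third is C#, so the target letter is C.
From A#, a minor third is 3 semitones up: C#.

C#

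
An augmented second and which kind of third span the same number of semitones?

An augmented second spans 3 semitones.
A third spanning 3 semitones is minor (the major third is 4).

minor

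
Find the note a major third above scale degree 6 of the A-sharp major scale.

Scale degree 6 of A# major is F##.
A major third (4 semitones) above F## lands on the letter A, giving A##.

A##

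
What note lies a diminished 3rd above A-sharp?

C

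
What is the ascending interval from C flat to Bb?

major seventh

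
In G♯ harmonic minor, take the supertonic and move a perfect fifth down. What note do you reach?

D#

The supertonic of G# harmonic minor is A#.
A perfect fifth (7 semitones) below A# lands on the letter D, giving D#.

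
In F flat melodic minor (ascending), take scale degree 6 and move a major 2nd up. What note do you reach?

Scale degree 6 of Fb melodic minor (ascending) is Db.
A major second (2 semitones) above Db lands on the letter E, giving Eb.

Eb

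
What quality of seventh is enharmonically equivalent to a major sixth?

diminished

A major sixth spans 9 semitones.
A seventh spanning 9 semitones is diminished (the major seventh is 11).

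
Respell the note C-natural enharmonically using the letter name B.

B#

Plain B sits 1 semitone below C, so on the letter B the same pitch needs a sharp: B#.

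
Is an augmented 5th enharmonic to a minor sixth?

Yes

An augmented fifth spans 8 semitones; a minor sixth spans 8.
They are enharmonically equivalent.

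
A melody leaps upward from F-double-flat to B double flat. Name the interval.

The letter names run F→B, a span of 3 letter steps, so the interval is some kind of fourth.
Fbb to Bbb is 6 semitones. A perfect fourth is 5, so 6 makes it augmented.

augmented fourth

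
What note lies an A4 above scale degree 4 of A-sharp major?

G##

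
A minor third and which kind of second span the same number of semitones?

augmented

A minor third spans 3 semitones.
A second spanning 3 semitones is augmented (the major second is 2).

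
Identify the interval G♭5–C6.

augmented fourth

The letter names run G→C, a span of 3 letter steps, so the interval is some kind of fourth.
Gb to C is 6 semitones. A perfect fourth is 5, so 6 makes it augmented.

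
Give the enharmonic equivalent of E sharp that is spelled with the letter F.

F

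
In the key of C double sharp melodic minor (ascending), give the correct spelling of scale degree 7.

B##

Degree 7 takes the letter 6 steps above C, which is B.
In melodic minor (ascending), degree 7 sits 11 semitones above the tonic. C## + 11 semitones is pitch class 1, spelled on B as B##.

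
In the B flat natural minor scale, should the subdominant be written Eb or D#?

Eb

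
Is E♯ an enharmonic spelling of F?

Yes

E# = pitch class 5 and F = pitch class 5 — the same pitch class, so they are enharmonic equivalents.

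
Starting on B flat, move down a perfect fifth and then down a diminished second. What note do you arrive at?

D#

A perfect fifth down from Bb is Eb (letter E, 7 semitones down).
A diminished second down from Eb is D# (letter D, 0 semitones down).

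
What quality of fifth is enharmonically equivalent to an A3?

An augmented third spans 5 semitones.
A fifth spanning 5 semitones is doubly diminished (the perfect fifth is 7).

doubly diminished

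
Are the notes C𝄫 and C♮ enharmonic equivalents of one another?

Two spellings are enharmonically equivalent only if they share a pitch class.
Here Cbb → 10, C → 0; 0 ≠ 10, so they are not.

No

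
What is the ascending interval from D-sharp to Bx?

Counting letters D–E–F–G–A–B gives a sixth.
D#→B## = 10 semitones, 1 wider than the major sixth (9), so augmented.

augmented sixth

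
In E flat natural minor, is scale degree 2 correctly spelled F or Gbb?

Each scale degree takes a distinct letter name. Degree 2 of a scale on E must use the letter F.
F and Gbb are enharmonically the same pitch, but only F uses the letter F, so it is the correct spelling here.

F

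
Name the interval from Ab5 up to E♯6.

doubly augmented fifth

Counting letters A–B–C–D–E gives a fifth.
Ab→E# = 9 semitones, 2 wider than the perfect fifth (7), so doubly augmented.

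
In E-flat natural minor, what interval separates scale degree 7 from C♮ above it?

major seventh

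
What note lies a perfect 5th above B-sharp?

F##

A fifth above B lands on the letter F.
A perfect fifth spans 7 semitones, so B# moves to pitch class 7. On the letter F that is F##.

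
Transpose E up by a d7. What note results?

Db

E up a major seventh is D#, so the target letter is D.
From E, a diminished seventh is 9 semitones up: Db.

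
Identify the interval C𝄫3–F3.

Counting letters C–D–E–F gives a fourth.
Cbb→F = 7 semitones, 2 wider than the perfect fourth (5), so doubly augmented.

doubly augmented fourth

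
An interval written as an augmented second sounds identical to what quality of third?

An augmented second spans 3 semitones.
A third spanning 3 semitones is minor (the major third is 4).

minor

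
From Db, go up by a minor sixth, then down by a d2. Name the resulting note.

A minor sixth up from Db is Bbb (letter B, 8 semitones up).
A diminished second down from Bbb is A (letter A, 0 semitones down).

A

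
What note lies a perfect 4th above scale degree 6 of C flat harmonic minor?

Dbb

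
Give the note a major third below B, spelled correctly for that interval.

G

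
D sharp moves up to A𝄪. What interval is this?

augmented fifth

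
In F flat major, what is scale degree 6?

Db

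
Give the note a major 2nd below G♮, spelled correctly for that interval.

F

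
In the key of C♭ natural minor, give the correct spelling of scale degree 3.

The Cb natural minor scale runs Cb Db Ebb Fb Gb Abb Bbb.
Degree 3 is Ebb.

Ebb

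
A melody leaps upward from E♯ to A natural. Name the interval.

The letter names run E→A, a span of 3 letter steps, so the interval is some kind of fourth.
E# to A is 4 semitones. A perfect fourth is 5, so 4 makes it diminished.

diminished fourth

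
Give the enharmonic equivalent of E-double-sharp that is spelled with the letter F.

F#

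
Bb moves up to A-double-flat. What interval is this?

Counting letters B–C–D–E–F–G–A gives a seventh.
Bb→Abb = 9 semitones, 2 narrower than the major seventh (11), so diminished.

diminished seventh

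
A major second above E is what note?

F#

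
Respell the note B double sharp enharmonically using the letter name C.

C#

Plain C sits 1 semitone below B##, so on the letter C the same pitch needs a sharp: C#.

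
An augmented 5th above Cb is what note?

A fifth above C lands on the letter G.
An augmented fifth spans 8 semitones, so Cb moves to pitch class 7. On the letter G that is G.

G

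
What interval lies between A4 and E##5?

doubly augmented fifth

The letter names run A→E, a span of 4 letter steps, so the interval is some kind of fifth.
A to E## is 9 semitones. A perfect fifth is 7, so 9 makes it doubly augmented.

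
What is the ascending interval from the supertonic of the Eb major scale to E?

major seventh

The supertonic of Eb major is F.
F up to E: letters F→E make it a seventh; 11 semitones makes it major.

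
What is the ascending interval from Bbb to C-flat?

major second

Counting letters B–C gives a second.
Bbb→Cb = 2 semitones, exactly the major second.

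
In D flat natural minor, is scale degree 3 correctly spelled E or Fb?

Each scale degree takes a distinct letter name. Degree 3 of a scale on D must use the letter F.
Fb and E are enharmonically the same pitch, but only Fb uses the letter F, so it is the correct spelling here.

Fb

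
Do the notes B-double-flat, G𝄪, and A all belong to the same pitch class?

Yes

Bbb = pitch class 9 and G## = pitch class 9 and A = pitch class 9 — the same pitch class, so they are enharmonic equivalents.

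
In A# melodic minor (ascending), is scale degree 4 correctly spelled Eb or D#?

D#

Each scale degree takes a distinct letter name. Degree 4 of a scale on A must use the letter D.
D# and Eb are enharmonically the same pitch, but only D# uses the letter D, so it is the correct spelling here.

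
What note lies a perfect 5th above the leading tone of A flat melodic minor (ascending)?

The leading tone of Ab melodic minor (ascending) is G.
A perfect fifth (7 semitones) above G lands on the letter D, giving D.

D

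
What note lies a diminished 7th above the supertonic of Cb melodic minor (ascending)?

Cbb

The supertonic of Cb melodic minor (ascending) is Db.
A diminished seventh (9 semitones) above Db lands on the letter C, giving Cbb.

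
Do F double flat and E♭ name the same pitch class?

Fbb = pitch class 3 and Eb = pitch class 3 — the same pitch class, so they are enharmonic equivalents.

Yes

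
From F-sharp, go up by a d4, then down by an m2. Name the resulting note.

A diminished fourth up from F# is Bb (letter B, 4 semitones up).
A minor second down from Bb is A (letter A, 1 semitone down).

A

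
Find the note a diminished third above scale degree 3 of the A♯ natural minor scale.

Eb

Scale degree 3 of A# natural minor is C#.
A diminished third (2 semitones) above C# lands on the letter E, giving Eb.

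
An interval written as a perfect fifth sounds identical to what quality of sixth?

A perfect fifth spans 7 semitones.
A sixth spanning 7 semitones is diminished (the major sixth is 9).

diminished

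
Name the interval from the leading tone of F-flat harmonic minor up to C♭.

minor sixth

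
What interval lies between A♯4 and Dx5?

augmented fourth

Counting letters A–B–C–D gives a fourth.
A#→D## = 6 semitones, 1 wider than the perfect fourth (5), so augmented.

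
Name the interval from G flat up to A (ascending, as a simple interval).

The letter names run G→A, a span of 1 letter step, so the interval is some kind of second.
Gb to A is 3 semitones. A major second is 2, so 3 makes it augmented.

augmented second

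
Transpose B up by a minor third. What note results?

D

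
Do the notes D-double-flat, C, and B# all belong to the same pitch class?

Yes

Dbb is pitch class 0; C is pitch class 0; B# is pitch class 0.
All spellings map to pitch class 0, so they are enharmonically equivalent.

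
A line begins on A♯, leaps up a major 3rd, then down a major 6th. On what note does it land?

E#

A major third up from A# is C## (letter C, 4 semitones up).
A major sixth down from C## is E# (letter E, 9 semitones down).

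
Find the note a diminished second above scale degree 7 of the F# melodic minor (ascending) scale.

F

Scale degree 7 of F# melodic minor (ascending) is E#.
A diminished second (0 semitones) above E# lands on the letter F, giving F.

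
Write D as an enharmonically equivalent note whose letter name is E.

D is pitch class 2. The letter E alone is pitch class 4.
To reach pitch class 2 from E requires an offset of -2 semitones, i.e. double flat: Ebb.

Ebb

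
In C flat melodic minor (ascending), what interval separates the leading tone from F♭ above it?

The leading tone of Cb melodic minor (ascending) is Bb.
Bb up to Fb: letters B→F make it a fifth; 6 semitones makes it diminished.

diminished fifth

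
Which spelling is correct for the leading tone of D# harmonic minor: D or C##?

C##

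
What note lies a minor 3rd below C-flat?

Ab

C down a major third is Ab, so the target letter is A.
From Cb, a minor third is 3 semitones down: Ab.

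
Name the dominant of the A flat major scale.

The Ab major scale runs Ab Bb C Db Eb F G.
Degree 5 is Eb.

Eb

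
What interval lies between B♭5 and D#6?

Counting letters B–C–D gives a third.
Bb→D# = 5 semitones, 1 wider than the major third (4), so augmented.

augmented third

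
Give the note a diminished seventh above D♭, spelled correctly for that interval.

Cbb

A seventh above D lands on the letter C.
A diminished seventh spans 9 semitones, so Db moves to pitch class 10. On the letter C that is Cbb.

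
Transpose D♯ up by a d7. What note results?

C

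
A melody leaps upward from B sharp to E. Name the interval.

diminished fourth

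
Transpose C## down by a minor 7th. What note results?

D##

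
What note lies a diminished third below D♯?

B##

A third below D lands on the letter B.
A diminished third spans 2 semitones, so D# moves to pitch class 1. On the letter B that is B##.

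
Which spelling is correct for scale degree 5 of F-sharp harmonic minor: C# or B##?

C#

Each scale degree takes a distinct letter name. Degree 5 of a scale on F must use the letter C.
C# and B## are enharmonically the same pitch, but only C# uses the letter C, so it is the correct spelling here.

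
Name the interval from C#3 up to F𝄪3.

augmented fourth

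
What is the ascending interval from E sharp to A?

diminished fourth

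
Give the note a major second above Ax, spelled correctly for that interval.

A second above A lands on the letter B.
A major second spans 2 semitones, so A## moves to pitch class 1. On the letter B that is B##.

B##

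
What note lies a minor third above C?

C up a major third is E, so the target letter is E.
From C, a minor third is 3 semitones up: Eb.

Eb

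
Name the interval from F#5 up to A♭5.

Counting letters F–G–A gives a third.
F#→Ab = 2 semitones, 2 narrower than the major third (4), so diminished.

diminished third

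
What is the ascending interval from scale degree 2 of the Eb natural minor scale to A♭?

minor third

Scale degree 2 of Eb natural minor is F.
F up to Ab: letters F→A make it a third; 3 semitones makes it minor.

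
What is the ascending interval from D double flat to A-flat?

augmented fifth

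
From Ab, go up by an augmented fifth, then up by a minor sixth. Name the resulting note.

C

An augmented fifth up from Ab is E (letter E, 8 semitones up).
A minor sixth up from E is C (letter C, 8 semitones up).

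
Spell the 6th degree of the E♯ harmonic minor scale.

C#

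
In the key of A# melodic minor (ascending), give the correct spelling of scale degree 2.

Degree 2 takes the letter 1 step above A, which is B.
In melodic minor (ascending), degree 2 sits 2 semitones above the tonic. A# + 2 semitones is pitch class 0, spelled on B as B#.

B#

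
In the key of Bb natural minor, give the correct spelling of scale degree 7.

Ab

Degree 7 takes the letter 6 steps above B, which is A.
In natural minor, degree 7 sits 10 semitones above the tonic. Bb + 10 semitones is pitch class 8, spelled on A as Ab.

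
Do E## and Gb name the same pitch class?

E## = pitch class 6 and Gb = pitch class 6 — the same pitch class, so they are enharmonic equivalents.

Yes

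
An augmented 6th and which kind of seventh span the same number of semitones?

An augmented sixth spans 10 semitones.
A seventh spanning 10 semitones is minor (the major seventh is 11).

minor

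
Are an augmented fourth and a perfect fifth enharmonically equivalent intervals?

No

An augmented fourth spans 6 semitones; a perfect fifth spans 7.
The spans differ, so they are not enharmonic equivalents.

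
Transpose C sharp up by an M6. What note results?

A#

C up a major sixth is A, so the target letter is A.
From C#, a major sixth is 9 semitones up: A#.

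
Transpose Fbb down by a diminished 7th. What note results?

A seventh below F lands on the letter G.
A diminished seventh spans 9 semitones, so Fbb moves to pitch class 6. On the letter G that is Gb.

Gb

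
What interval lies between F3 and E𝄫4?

diminished seventh

Counting letters F–G–A–B–C–D–E gives a seventh.
F→Ebb = 9 semitones, 2 narrower than the major seventh (11), so diminished.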